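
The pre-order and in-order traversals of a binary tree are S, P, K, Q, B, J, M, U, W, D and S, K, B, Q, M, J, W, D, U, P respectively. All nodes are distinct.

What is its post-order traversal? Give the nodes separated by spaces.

The first element of pre-order is the root; it splits in-order into left and right subtrees.
Root S: left subtree has 0 nodes { }, right has 9 {K, B, Q, M, J, W, D, U, P}.
  Root P: left subtree has 8 nodes {K, B, Q, M, J, W, D, U}, right has 0 { }.
    Root K: left subtree has 0 nodes { }, right has 7 {B, Q, M, J, W, D, U}.
      Root Q: left subtree has 1 node {B}, right has 5 {M, J, W, D, U}.
        Root J: left subtree has 1 node {M}, right has 3 {W, D, U}.
          Root U: left subtree has 2 nodes {W, D}, right has 0 { }.
            Root W: left subtree has 0 nodes { }, right has 1 {D}.

B M D W U J Q K P S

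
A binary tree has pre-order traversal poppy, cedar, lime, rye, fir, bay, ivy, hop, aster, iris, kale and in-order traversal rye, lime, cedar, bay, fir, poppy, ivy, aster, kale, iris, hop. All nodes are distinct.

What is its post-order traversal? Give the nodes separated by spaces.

The first element of pre-order is the root; it splits in-order into left and right subtrees.
Root poppy: left subtree has 5 nodes {rye, lime, cedar, bay, fir}, right has 5 {ivy, aster, kale, iris, hop}.
  Root cedar: left subtree has 2 nodes {rye, lime}, right has 2 {bay, fir}.
    Root lime: left subtree has 1 node {rye}, right has 0 { }.
    Root fir: left subtree has 1 node {bay}, right has 0 { }.
  Root ivy: left subtree has 0 nodes { }, right has 4 {aster, kale, iris, hop}.
    Root hop: left subtree has 3 nodes {aster, kale, iris}, right has 0 { }.
      Root aster: left subtree has 0 nodes { }, right has 2 {kale, iris}.
        Root iris: left subtree has 1 node {kale}, right has 0 { }.

rye lime bay fir cedar kale iris aster hop ivy poppy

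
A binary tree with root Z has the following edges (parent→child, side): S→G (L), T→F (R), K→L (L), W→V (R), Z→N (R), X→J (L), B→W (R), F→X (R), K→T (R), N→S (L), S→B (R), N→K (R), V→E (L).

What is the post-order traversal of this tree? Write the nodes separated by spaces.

Post-order visits the left subtree, then the right subtree, then the node.
At Z: no left child.
At Z: go right to N.
  At N: go left to S.
    At S: go left to G.
      G is a leaf — visit G.
    At S: go right to B.
      At B: no left child.
      At B: go right to W.
        At W: no left child.
        At W: go right to V.
          At V: go left to E.
            E is a leaf — visit E.
          At V: no right child.
          Visit V.
        Visit W.
      Visit B.
    Visit S.
  At N: go right to K.
    At K: go left to L.
      L is a leaf — visit L.
    At K: go right to T.
      At T: no left child.
      At T: go right to F.
        At F: no left child.
        At F: go right to X.
          At X: go left to J.
            J is a leaf — visit J.
          At X: no right child.
          Visit X.
        Visit F.
      Visit T.
    Visit K.
  Visit N.
Visit Z.

G E V W B S L J X F T K N Z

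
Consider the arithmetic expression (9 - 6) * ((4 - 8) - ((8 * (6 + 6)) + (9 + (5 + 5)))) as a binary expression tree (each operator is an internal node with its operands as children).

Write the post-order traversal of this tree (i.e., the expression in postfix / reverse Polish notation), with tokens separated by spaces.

9 6 - 4 8 - 8 6 6 + * 9 5 5 + + + - *

Post-order on an expression tree gives postfix notation: for each operator, emit left operand, right operand, then the operator.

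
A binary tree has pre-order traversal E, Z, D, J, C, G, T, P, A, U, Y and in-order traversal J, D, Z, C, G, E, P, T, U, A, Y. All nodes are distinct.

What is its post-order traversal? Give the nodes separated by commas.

J, D, G, C, Z, P, U, Y, A, T, E

The first element of pre-order is the root; it splits in-order into left and right subtrees.
Root E: left subtree has 5 nodes {J, D, Z, C, G}, right has 5 {P, T, U, A, Y}.
  Root Z: left subtree has 2 nodes {J, D}, right has 2 {C, G}.
    Root D: left subtree has 1 node {J}, right has 0 { }.
    Root C: left subtree has 0 nodes { }, right has 1 {G}.
  Root T: left subtree has 1 node {P}, right has 3 {U, A, Y}.
    Root A: left subtree has 1 node {U}, right has 1 {Y}.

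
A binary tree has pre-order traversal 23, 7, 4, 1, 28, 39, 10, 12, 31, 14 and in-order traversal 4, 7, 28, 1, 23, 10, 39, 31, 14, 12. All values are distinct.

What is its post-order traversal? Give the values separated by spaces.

The first element of pre-order is the root; it splits in-order into left and right subtrees.
Root 23: left subtree has 4 nodes {4, 7, 28, 1}, right has 5 {10, 39, 31, 14, 12}.
  Root 7: left subtree has 1 node {4}, right has 2 {28, 1}.
    Root 1: left subtree has 1 node {28}, right has 0 { }.
  Root 39: left subtree has 1 node {10}, right has 3 {31, 14, 12}.
    Root 12: left subtree has 2 nodes {31, 14}, right has 0 { }.
      Root 31: left subtree has 0 nodes { }, right has 1 {14}.

4 28 1 7 10 14 31 12 39 23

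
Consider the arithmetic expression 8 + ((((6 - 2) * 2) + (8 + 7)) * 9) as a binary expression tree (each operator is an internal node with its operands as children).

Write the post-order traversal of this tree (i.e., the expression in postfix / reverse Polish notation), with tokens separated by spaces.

Post-order on an expression tree gives postfix notation: for each operator, emit left operand, right operand, then the operator.

8 6 2 - 2 * 8 7 + + 9 * +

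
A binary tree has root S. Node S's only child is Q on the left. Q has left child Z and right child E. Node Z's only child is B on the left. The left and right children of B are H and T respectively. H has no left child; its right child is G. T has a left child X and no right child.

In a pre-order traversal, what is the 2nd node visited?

Q

Pre-order visits the node, then its left subtree, then its right subtree.
Visit S.
At S: go left to Q.
  Visit Q.
  At Q: go left to Z.
    Visit Z.
    At Z: go left to B.
      Visit B.
      At B: go left to H.
        Visit H.
        At H: no left child.
        At H: go right to G.
          G is a leaf — visit G.
      At B: go right to T.
        Visit T.
        At T: go left to X.
          X is a leaf — visit X.
        At T: no right child.
    At Z: no right child.
  At Q: go right to E.
    E is a leaf — visit E.
At S: no right child.
Full pre-order sequence: S, Q, Z, B, H, G, T, X, E.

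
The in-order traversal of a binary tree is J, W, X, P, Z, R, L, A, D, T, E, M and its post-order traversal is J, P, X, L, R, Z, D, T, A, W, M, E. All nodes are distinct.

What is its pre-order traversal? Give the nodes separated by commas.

The last element of post-order is the root; it splits in-order into left and right subtrees.
Root E: left subtree has 10 nodes {J, W, X, P, Z, R, L, A, D, T}, right has 1 {M}.
  Root W: left subtree has 1 node {J}, right has 8 {X, P, Z, R, L, A, D, T}.
    Root A: left subtree has 5 nodes {X, P, Z, R, L}, right has 2 {D, T}.
      Root Z: left subtree has 2 nodes {X, P}, right has 2 {R, L}.
        Root X: left subtree has 0 nodes { }, right has 1 {P}.
        Root R: left subtree has 0 nodes { }, right has 1 {L}.
      Root T: left subtree has 1 node {D}, right has 0 { }.

E, W, J, A, Z, X, P, R, L, T, D, M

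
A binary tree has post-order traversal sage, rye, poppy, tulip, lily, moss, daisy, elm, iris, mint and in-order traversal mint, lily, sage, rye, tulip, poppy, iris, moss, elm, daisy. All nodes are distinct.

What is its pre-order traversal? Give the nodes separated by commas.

The last element of post-order is the root; it splits in-order into left and right subtrees.
Root mint: left subtree has 0 nodes { }, right has 9 {lily, sage, rye, tulip, poppy, iris, moss, elm, daisy}.
  Root iris: left subtree has 5 nodes {lily, sage, rye, tulip, poppy}, right has 3 {moss, elm, daisy}.
    Root lily: left subtree has 0 nodes { }, right has 4 {sage, rye, tulip, poppy}.
      Root tulip: left subtree has 2 nodes {sage, rye}, right has 1 {poppy}.
        Root rye: left subtree has 1 node {sage}, right has 0 { }.
    Root elm: left subtree has 1 node {moss}, right has 1 {daisy}.

mint, iris, lily, tulip, rye, sage, poppy, elm, moss, daisy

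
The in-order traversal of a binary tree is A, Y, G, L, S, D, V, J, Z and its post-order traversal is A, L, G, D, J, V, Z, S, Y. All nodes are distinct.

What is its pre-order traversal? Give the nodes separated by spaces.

The last element of post-order is the root; it splits in-order into left and right subtrees.
Root Y: left subtree has 1 node {A}, right has 7 {G, L, S, D, V, J, Z}.
  Root S: left subtree has 2 nodes {G, L}, right has 4 {D, V, J, Z}.
    Root G: left subtree has 0 nodes { }, right has 1 {L}.
    Root Z: left subtree has 3 nodes {D, V, J}, right has 0 { }.
      Root V: left subtree has 1 node {D}, right has 1 {J}.

Y A S G L Z V D J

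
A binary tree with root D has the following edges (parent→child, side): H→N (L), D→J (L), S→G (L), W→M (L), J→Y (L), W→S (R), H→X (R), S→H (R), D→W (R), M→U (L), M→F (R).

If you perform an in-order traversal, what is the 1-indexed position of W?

In-order visits the left subtree, then the node, then the right subtree.
At D: go left to J.
  At J: go left to Y.
    Y is a leaf — visit Y.
  Visit J.
  At J: no right child.
Visit D.
At D: go right to W.
  At W: go left to M.
    At M: go left to U.
      U is a leaf — visit U.
    Visit M.
    At M: go right to F.
      F is a leaf — visit F.
  Visit W.
  At W: go right to S.
    At S: go left to G.
      G is a leaf — visit G.
    Visit S.
    At S: go right to H.
      At H: go left to N.
        N is a leaf — visit N.
      Visit H.
      At H: go right to X.
        X is a leaf — visit X.
Full in-order sequence: Y, J, D, U, M, F, W, G, S, N, H, X.

7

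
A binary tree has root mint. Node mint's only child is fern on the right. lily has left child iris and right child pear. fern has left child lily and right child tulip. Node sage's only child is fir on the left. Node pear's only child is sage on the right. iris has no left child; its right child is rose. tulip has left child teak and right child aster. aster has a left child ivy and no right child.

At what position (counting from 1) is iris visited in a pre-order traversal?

4

Pre-order visits the node, then its left subtree, then its right subtree.
Visit mint.
At mint: no left child.
At mint: go right to fern.
  Visit fern.
  At fern: go left to lily.
    Visit lily.
    At lily: go left to iris.
      Visit iris.
      At iris: no left child.
      At iris: go right to rose.
        rose is a leaf — visit rose.
    At lily: go right to pear.
      Visit pear.
      At pear: no left child.
      At pear: go right to sage.
        Visit sage.
        At sage: go left to fir.
          fir is a leaf — visit fir.
        At sage: no right child.
  At fern: go right to tulip.
    Visit tulip.
    At tulip: go left to teak.
      teak is a leaf — visit teak.
    At tulip: go right to aster.
      Visit aster.
      At aster: go left to ivy.
        ivy is a leaf — visit ivy.
      At aster: no right child.
Full pre-order sequence: mint, fern, lily, iris, rose, pear, sage, fir, tulip, teak, aster, ivy.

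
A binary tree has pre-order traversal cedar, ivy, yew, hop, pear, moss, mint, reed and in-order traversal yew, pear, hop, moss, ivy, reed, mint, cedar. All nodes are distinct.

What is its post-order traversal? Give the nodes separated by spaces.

The first element of pre-order is the root; it splits in-order into left and right subtrees.
Root cedar: left subtree has 7 nodes {yew, pear, hop, moss, ivy, reed, mint}, right has 0 { }.
  Root ivy: left subtree has 4 nodes {yew, pear, hop, moss}, right has 2 {reed, mint}.
    Root yew: left subtree has 0 nodes { }, right has 3 {pear, hop, moss}.
      Root hop: left subtree has 1 node {pear}, right has 1 {moss}.
    Root mint: left subtree has 1 node {reed}, right has 0 { }.

pear moss hop yew reed mint ivy cedar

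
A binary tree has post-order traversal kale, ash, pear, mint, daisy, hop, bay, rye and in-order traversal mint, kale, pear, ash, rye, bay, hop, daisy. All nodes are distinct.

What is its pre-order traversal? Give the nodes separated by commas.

rye, mint, pear, kale, ash, bay, hop, daisy

The last element of post-order is the root; it splits in-order into left and right subtrees.
Root rye: left subtree has 4 nodes {mint, kale, pear, ash}, right has 3 {bay, hop, daisy}.
  Root mint: left subtree has 0 nodes { }, right has 3 {kale, pear, ash}.
    Root pear: left subtree has 1 node {kale}, right has 1 {ash}.
  Root bay: left subtree has 0 nodes { }, right has 2 {hop, daisy}.
    Root hop: left subtree has 0 nodes { }, right has 1 {daisy}.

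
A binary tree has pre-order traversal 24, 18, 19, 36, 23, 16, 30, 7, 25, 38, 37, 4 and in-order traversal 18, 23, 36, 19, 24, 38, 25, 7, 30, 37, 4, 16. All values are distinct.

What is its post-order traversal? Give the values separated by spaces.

The first element of pre-order is the root; it splits in-order into left and right subtrees.
Root 24: left subtree has 4 nodes {18, 23, 36, 19}, right has 7 {38, 25, 7, 30, 37, 4, 16}.
  Root 18: left subtree has 0 nodes { }, right has 3 {23, 36, 19}.
    Root 19: left subtree has 2 nodes {23, 36}, right has 0 { }.
      Root 36: left subtree has 1 node {23}, right has 0 { }.
  Root 16: left subtree has 6 nodes {38, 25, 7, 30, 37, 4}, right has 0 { }.
    Root 30: left subtree has 3 nodes {38, 25, 7}, right has 2 {37, 4}.
      Root 7: left subtree has 2 nodes {38, 25}, right has 0 { }.
        Root 25: left subtree has 1 node {38}, right has 0 { }.
      Root 37: left subtree has 0 nodes { }, right has 1 {4}.

23 36 19 18 38 25 7 4 37 30 16 24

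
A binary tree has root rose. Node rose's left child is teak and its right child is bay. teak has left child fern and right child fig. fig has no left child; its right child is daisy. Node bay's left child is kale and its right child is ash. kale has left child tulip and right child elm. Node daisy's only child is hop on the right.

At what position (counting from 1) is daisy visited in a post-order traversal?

Post-order visits the left subtree, then the right subtree, then the node.
At rose: go left to teak.
  At teak: go left to fern.
    fern is a leaf — visit fern.
  At teak: go right to fig.
    At fig: no left child.
    At fig: go right to daisy.
      At daisy: no left child.
      At daisy: go right to hop.
        hop is a leaf — visit hop.
      Visit daisy.
    Visit fig.
  Visit teak.
At rose: go right to bay.
  At bay: go left to kale.
    At kale: go left to tulip.
      tulip is a leaf — visit tulip.
    At kale: go right to elm.
      elm is a leaf — visit elm.
    Visit kale.
  At bay: go right to ash.
    ash is a leaf — visit ash.
  Visit bay.
Visit rose.
Full post-order sequence: fern, hop, daisy, fig, teak, tulip, elm, kale, ash, bay, rose.

3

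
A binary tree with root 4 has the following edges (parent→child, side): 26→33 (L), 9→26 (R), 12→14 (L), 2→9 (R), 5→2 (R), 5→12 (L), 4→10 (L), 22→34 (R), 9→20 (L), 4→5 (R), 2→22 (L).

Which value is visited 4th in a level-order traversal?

Level-order visits nodes level by level from the root, left to right within each level.
Level 0: 4
Level 1: 10, 5
Level 2: 12, 2
Level 3: 14, 22, 9
Level 4: 34, 20, 26
Level 5: 33
Full level-order sequence: 4, 10, 5, 12, 2, 14, 22, 9, 34, 20, 26, 33.

12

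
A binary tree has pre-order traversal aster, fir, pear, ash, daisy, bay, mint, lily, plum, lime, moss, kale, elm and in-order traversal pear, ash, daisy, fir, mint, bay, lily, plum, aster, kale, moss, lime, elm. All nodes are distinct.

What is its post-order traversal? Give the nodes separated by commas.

daisy, ash, pear, mint, plum, lily, bay, fir, kale, moss, elm, lime, aster

The first element of pre-order is the root; it splits in-order into left and right subtrees.
Root aster: left subtree has 8 nodes {pear, ash, daisy, fir, mint, bay, lily, plum}, right has 4 {kale, moss, lime, elm}.
  Root fir: left subtree has 3 nodes {pear, ash, daisy}, right has 4 {mint, bay, lily, plum}.
    Root pear: left subtree has 0 nodes { }, right has 2 {ash, daisy}.
      Root ash: left subtree has 0 nodes { }, right has 1 {daisy}.
    Root bay: left subtree has 1 node {mint}, right has 2 {lily, plum}.
      Root lily: left subtree has 0 nodes { }, right has 1 {plum}.
  Root lime: left subtree has 2 nodes {kale, moss}, right has 1 {elm}.
    Root moss: left subtree has 1 node {kale}, right has 0 { }.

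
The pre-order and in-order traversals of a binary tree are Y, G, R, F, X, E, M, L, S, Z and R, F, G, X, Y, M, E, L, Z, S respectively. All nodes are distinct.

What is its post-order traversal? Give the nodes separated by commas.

F, R, X, G, M, Z, S, L, E, Y

The first element of pre-order is the root; it splits in-order into left and right subtrees.
Root Y: left subtree has 4 nodes {R, F, G, X}, right has 5 {M, E, L, Z, S}.
  Root G: left subtree has 2 nodes {R, F}, right has 1 {X}.
    Root R: left subtree has 0 nodes { }, right has 1 {F}.
  Root E: left subtree has 1 node {M}, right has 3 {L, Z, S}.
    Root L: left subtree has 0 nodes { }, right has 2 {Z, S}.
      Root S: left subtree has 1 node {Z}, right has 0 { }.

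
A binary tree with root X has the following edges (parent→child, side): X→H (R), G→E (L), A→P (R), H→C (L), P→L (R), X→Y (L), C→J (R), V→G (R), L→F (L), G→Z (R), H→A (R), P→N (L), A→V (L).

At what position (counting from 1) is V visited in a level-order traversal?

Level-order visits nodes level by level from the root, left to right within each level.
Level 0: X
Level 1: Y, H
Level 2: C, A
Level 3: J, V, P
Level 4: G, N, L
Level 5: E, Z, F
Full level-order sequence: X, Y, H, C, A, J, V, P, G, N, L, E, Z, F.

7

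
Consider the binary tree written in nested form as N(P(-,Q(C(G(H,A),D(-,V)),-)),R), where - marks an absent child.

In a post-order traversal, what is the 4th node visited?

V

Post-order visits the left subtree, then the right subtree, then the node.
At N: go left to P.
  At P: no left child.
  At P: go right to Q.
    At Q: go left to C.
      At C: go left to G.
        At G: go left to H.
          H is a leaf — visit H.
        At G: go right to A.
          A is a leaf — visit A.
        Visit G.
      At C: go right to D.
        At D: no left child.
        At D: go right to V.
          V is a leaf — visit V.
        Visit D.
      Visit C.
    At Q: no right child.
    Visit Q.
  Visit P.
At N: go right to R.
  R is a leaf — visit R.
Visit N.
Full post-order sequence: H, A, G, V, D, C, Q, P, R, N.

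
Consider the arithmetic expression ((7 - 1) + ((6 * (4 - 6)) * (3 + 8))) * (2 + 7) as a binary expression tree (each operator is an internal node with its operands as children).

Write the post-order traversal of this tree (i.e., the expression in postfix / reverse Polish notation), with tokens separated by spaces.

Post-order on an expression tree gives postfix notation: for each operator, emit left operand, right operand, then the operator.

7 1 - 6 4 6 - * 3 8 + * + 2 7 + *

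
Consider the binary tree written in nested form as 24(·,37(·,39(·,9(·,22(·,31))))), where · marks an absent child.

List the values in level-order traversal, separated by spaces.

Level-order visits nodes level by level from the root, left to right within each level.
Level 0: 24
Level 1: 37
Level 2: 39
Level 3: 9
Level 4: 22
Level 5: 31

24 37 39 9 22 31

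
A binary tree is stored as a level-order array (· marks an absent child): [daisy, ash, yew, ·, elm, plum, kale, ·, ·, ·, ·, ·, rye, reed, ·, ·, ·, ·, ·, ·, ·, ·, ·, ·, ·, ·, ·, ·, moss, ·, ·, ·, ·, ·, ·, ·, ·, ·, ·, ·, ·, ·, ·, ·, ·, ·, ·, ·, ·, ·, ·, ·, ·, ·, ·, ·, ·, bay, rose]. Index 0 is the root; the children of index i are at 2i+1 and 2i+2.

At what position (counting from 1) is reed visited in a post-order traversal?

Post-order visits the left subtree, then the right subtree, then the node.
At daisy: go left to ash.
  At ash: no left child.
  At ash: go right to elm.
    elm is a leaf — visit elm.
  Visit ash.
At daisy: go right to yew.
  At yew: go left to plum.
    At plum: no left child.
    At plum: go right to rye.
      rye is a leaf — visit rye.
    Visit plum.
  At yew: go right to kale.
    At kale: go left to reed.
      At reed: no left child.
      At reed: go right to moss.
        At moss: go left to bay.
          bay is a leaf — visit bay.
        At moss: go right to rose.
          rose is a leaf — visit rose.
        Visit moss.
      Visit reed.
    At kale: no right child.
    Visit kale.
  Visit yew.
Visit daisy.
Full post-order sequence: elm, ash, rye, plum, bay, rose, moss, reed, kale, yew, daisy.

8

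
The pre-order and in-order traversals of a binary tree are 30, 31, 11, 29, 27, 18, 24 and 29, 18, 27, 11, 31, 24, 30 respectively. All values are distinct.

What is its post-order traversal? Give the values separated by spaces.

The first element of pre-order is the root; it splits in-order into left and right subtrees.
Root 30: left subtree has 6 nodes {29, 18, 27, 11, 31, 24}, right has 0 { }.
  Root 31: left subtree has 4 nodes {29, 18, 27, 11}, right has 1 {24}.
    Root 11: left subtree has 3 nodes {29, 18, 27}, right has 0 { }.
      Root 29: left subtree has 0 nodes { }, right has 2 {18, 27}.
        Root 27: left subtree has 1 node {18}, right has 0 { }.

18 27 29 11 24 31 30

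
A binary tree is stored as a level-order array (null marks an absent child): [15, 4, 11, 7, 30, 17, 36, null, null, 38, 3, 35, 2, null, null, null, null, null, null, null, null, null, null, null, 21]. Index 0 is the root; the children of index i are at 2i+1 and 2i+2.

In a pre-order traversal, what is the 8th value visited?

Pre-order visits the node, then its left subtree, then its right subtree.
Visit 15.
At 15: go left to 4.
  Visit 4.
  At 4: go left to 7.
    7 is a leaf — visit 7.
  At 4: go right to 30.
    Visit 30.
    At 30: go left to 38.
      38 is a leaf — visit 38.
    At 30: go right to 3.
      3 is a leaf — visit 3.
At 15: go right to 11.
  Visit 11.
  At 11: go left to 17.
    Visit 17.
    At 17: go left to 35.
      Visit 35.
      At 35: no left child.
      At 35: go right to 21.
        21 is a leaf — visit 21.
    At 17: go right to 2.
      2 is a leaf — visit 2.
  At 11: go right to 36.
    36 is a leaf — visit 36.
Full pre-order sequence: 15, 4, 7, 30, 38, 3, 11, 17, 35, 21, 2, 36.

17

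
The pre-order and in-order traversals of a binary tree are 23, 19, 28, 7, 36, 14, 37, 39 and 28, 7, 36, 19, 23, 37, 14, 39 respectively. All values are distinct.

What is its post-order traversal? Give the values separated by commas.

The first element of pre-order is the root; it splits in-order into left and right subtrees.
Root 23: left subtree has 4 nodes {28, 7, 36, 19}, right has 3 {37, 14, 39}.
  Root 19: left subtree has 3 nodes {28, 7, 36}, right has 0 { }.
    Root 28: left subtree has 0 nodes { }, right has 2 {7, 36}.
      Root 7: left subtree has 0 nodes { }, right has 1 {36}.
  Root 14: left subtree has 1 node {37}, right has 1 {39}.

36, 7, 28, 19, 37, 39, 14, 23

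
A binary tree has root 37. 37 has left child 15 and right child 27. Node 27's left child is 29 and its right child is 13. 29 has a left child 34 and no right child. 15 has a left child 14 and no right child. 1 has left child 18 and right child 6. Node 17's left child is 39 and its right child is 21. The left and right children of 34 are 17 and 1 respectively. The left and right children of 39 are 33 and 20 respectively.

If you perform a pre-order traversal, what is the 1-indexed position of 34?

Pre-order visits the node, then its left subtree, then its right subtree.
Visit 37.
At 37: go left to 15.
  Visit 15.
  At 15: go left to 14.
    14 is a leaf — visit 14.
  At 15: no right child.
At 37: go right to 27.
  Visit 27.
  At 27: go left to 29.
    Visit 29.
    At 29: go left to 34.
      Visit 34.
      At 34: go left to 17.
        Visit 17.
        At 17: go left to 39.
          Visit 39.
          At 39: go left to 33.
            33 is a leaf — visit 33.
          At 39: go right to 20.
            20 is a leaf — visit 20.
        At 17: go right to 21.
          21 is a leaf — visit 21.
      At 34: go right to 1.
        Visit 1.
        At 1: go left to 18.
          18 is a leaf — visit 18.
        At 1: go right to 6.
          6 is a leaf — visit 6.
    At 29: no right child.
  At 27: go right to 13.
    13 is a leaf — visit 13.
Full pre-order sequence: 37, 15, 14, 27, 29, 34, 17, 39, 33, 20, 21, 1, 18, 6, 13.

6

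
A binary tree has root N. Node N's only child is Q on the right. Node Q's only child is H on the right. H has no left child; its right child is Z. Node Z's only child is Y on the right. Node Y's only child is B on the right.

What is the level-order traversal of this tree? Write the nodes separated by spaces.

N Q H Z Y B

Level-order visits nodes level by level from the root, left to right within each level.
Level 0: N
Level 1: Q
Level 2: H
Level 3: Z
Level 4: Y
Level 5: B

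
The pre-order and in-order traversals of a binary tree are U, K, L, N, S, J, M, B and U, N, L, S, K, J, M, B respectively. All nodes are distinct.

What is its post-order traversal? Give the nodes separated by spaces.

N S L B M J K U

The first element of pre-order is the root; it splits in-order into left and right subtrees.
Root U: left subtree has 0 nodes { }, right has 7 {N, L, S, K, J, M, B}.
  Root K: left subtree has 3 nodes {N, L, S}, right has 3 {J, M, B}.
    Root L: left subtree has 1 node {N}, right has 1 {S}.
    Root J: left subtree has 0 nodes { }, right has 2 {M, B}.
      Root M: left subtree has 0 nodes { }, right has 1 {B}.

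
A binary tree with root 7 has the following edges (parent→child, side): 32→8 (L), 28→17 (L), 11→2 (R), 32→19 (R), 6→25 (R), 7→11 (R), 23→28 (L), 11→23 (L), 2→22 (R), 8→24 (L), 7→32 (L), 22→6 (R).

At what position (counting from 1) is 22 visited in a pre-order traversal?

11

Pre-order visits the node, then its left subtree, then its right subtree.
Visit 7.
At 7: go left to 32.
  Visit 32.
  At 32: go left to 8.
    Visit 8.
    At 8: go left to 24.
      24 is a leaf — visit 24.
    At 8: no right child.
  At 32: go right to 19.
    19 is a leaf — visit 19.
At 7: go right to 11.
  Visit 11.
  At 11: go left to 23.
    Visit 23.
    At 23: go left to 28.
      Visit 28.
      At 28: go left to 17.
        17 is a leaf — visit 17.
      At 28: no right child.
    At 23: no right child.
  At 11: go right to 2.
    Visit 2.
    At 2: no left child.
    At 2: go right to 22.
      Visit 22.
      At 22: no left child.
      At 22: go right to 6.
        Visit 6.
        At 6: no left child.
        At 6: go right to 25.
          25 is a leaf — visit 25.
Full pre-order sequence: 7, 32, 8, 24, 19, 11, 23, 28, 17, 2, 22, 6, 25.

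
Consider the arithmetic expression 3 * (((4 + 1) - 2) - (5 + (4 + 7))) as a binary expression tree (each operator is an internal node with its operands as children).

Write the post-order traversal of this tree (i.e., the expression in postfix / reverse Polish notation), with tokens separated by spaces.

3 4 1 + 2 - 5 4 7 + + - *

Post-order on an expression tree gives postfix notation: for each operator, emit left operand, right operand, then the operator.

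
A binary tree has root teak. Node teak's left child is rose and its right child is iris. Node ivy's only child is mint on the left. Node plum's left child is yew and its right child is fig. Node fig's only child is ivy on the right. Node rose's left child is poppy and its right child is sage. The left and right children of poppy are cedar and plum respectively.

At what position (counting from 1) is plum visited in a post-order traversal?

6

Post-order visits the left subtree, then the right subtree, then the node.
At teak: go left to rose.
  At rose: go left to poppy.
    At poppy: go left to cedar.
      cedar is a leaf — visit cedar.
    At poppy: go right to plum.
      At plum: go left to yew.
        yew is a leaf — visit yew.
      At plum: go right to fig.
        At fig: no left child.
        At fig: go right to ivy.
          At ivy: go left to mint.
            mint is a leaf — visit mint.
          At ivy: no right child.
          Visit ivy.
        Visit fig.
      Visit plum.
    Visit poppy.
  At rose: go right to sage.
    sage is a leaf — visit sage.
  Visit rose.
At teak: go right to iris.
  iris is a leaf — visit iris.
Visit teak.
Full post-order sequence: cedar, yew, mint, ivy, fig, plum, poppy, sage, rose, iris, teak.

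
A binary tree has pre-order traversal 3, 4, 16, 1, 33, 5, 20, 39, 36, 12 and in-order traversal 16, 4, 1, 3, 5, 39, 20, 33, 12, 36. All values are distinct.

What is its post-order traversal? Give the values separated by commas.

16, 1, 4, 39, 20, 5, 12, 36, 33, 3

The first element of pre-order is the root; it splits in-order into left and right subtrees.
Root 3: left subtree has 3 nodes {16, 4, 1}, right has 6 {5, 39, 20, 33, 12, 36}.
  Root 4: left subtree has 1 node {16}, right has 1 {1}.
  Root 33: left subtree has 3 nodes {5, 39, 20}, right has 2 {12, 36}.
    Root 5: left subtree has 0 nodes { }, right has 2 {39, 20}.
      Root 20: left subtree has 1 node {39}, right has 0 { }.
    Root 36: left subtree has 1 node {12}, right has 0 { }.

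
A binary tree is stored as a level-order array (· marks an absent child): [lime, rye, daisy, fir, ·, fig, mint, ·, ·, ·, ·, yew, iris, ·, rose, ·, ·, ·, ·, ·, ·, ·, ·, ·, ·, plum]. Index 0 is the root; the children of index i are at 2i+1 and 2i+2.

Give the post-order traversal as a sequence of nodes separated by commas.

fir, rye, yew, plum, iris, fig, rose, mint, daisy, lime

Post-order visits the left subtree, then the right subtree, then the node.
At lime: go left to rye.
  At rye: go left to fir.
    fir is a leaf — visit fir.
  At rye: no right child.
  Visit rye.
At lime: go right to daisy.
  At daisy: go left to fig.
    At fig: go left to yew.
      yew is a leaf — visit yew.
    At fig: go right to iris.
      At iris: go left to plum.
        plum is a leaf — visit plum.
      At iris: no right child.
      Visit iris.
    Visit fig.
  At daisy: go right to mint.
    At mint: no left child.
    At mint: go right to rose.
      rose is a leaf — visit rose.
    Visit mint.
  Visit daisy.
Visit lime.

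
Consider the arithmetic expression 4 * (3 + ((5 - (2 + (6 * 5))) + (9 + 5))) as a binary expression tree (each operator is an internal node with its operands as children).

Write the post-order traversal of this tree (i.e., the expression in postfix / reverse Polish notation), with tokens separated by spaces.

Post-order on an expression tree gives postfix notation: for each operator, emit left operand, right operand, then the operator.

4 3 5 2 6 5 * + - 9 5 + + + *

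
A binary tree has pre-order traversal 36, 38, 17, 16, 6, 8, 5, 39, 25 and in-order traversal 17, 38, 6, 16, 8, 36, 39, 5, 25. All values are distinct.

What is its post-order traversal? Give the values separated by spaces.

17 6 8 16 38 39 25 5 36

The first element of pre-order is the root; it splits in-order into left and right subtrees.
Root 36: left subtree has 5 nodes {17, 38, 6, 16, 8}, right has 3 {39, 5, 25}.
  Root 38: left subtree has 1 node {17}, right has 3 {6, 16, 8}.
    Root 16: left subtree has 1 node {6}, right has 1 {8}.
  Root 5: left subtree has 1 node {39}, right has 1 {25}.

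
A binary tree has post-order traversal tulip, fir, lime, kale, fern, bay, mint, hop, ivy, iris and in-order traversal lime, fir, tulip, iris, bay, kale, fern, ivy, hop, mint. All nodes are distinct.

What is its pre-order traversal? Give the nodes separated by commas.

The last element of post-order is the root; it splits in-order into left and right subtrees.
Root iris: left subtree has 3 nodes {lime, fir, tulip}, right has 6 {bay, kale, fern, ivy, hop, mint}.
  Root lime: left subtree has 0 nodes { }, right has 2 {fir, tulip}.
    Root fir: left subtree has 0 nodes { }, right has 1 {tulip}.
  Root ivy: left subtree has 3 nodes {bay, kale, fern}, right has 2 {hop, mint}.
    Root bay: left subtree has 0 nodes { }, right has 2 {kale, fern}.
      Root fern: left subtree has 1 node {kale}, right has 0 { }.
    Root hop: left subtree has 0 nodes { }, right has 1 {mint}.

iris, lime, fir, tulip, ivy, bay, fern, kale, hop, mint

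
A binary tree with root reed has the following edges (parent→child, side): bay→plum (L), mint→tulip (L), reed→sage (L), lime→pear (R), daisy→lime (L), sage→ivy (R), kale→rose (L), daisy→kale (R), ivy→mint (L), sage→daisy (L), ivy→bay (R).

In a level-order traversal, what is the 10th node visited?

Level-order visits nodes level by level from the root, left to right within each level.
Level 0: reed
Level 1: sage
Level 2: daisy, ivy
Level 3: lime, kale, mint, bay
Level 4: pear, rose, tulip, plum
Full level-order sequence: reed, sage, daisy, ivy, lime, kale, mint, bay, pear, rose, tulip, plum.

rose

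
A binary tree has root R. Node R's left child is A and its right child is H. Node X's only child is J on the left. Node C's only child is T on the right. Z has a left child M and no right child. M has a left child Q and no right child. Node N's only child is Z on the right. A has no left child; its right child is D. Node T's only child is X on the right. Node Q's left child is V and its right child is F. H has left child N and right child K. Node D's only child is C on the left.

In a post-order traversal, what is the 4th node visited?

Post-order visits the left subtree, then the right subtree, then the node.
At R: go left to A.
  At A: no left child.
  At A: go right to D.
    At D: go left to C.
      At C: no left child.
      At C: go right to T.
        At T: no left child.
        At T: go right to X.
          At X: go left to J.
            J is a leaf — visit J.
          At X: no right child.
          Visit X.
        Visit T.
      Visit C.
    At D: no right child.
    Visit D.
  Visit A.
At R: go right to H.
  At H: go left to N.
    At N: no left child.
    At N: go right to Z.
      At Z: go left to M.
        At M: go left to Q.
          At Q: go left to V.
            V is a leaf — visit V.
          At Q: go right to F.
            F is a leaf — visit F.
          Visit Q.
        At M: no right child.
        Visit M.
      At Z: no right child.
      Visit Z.
    Visit N.
  At H: go right to K.
    K is a leaf — visit K.
  Visit H.
Visit R.
Full post-order sequence: J, X, T, C, D, A, V, F, Q, M, Z, N, K, H, R.

C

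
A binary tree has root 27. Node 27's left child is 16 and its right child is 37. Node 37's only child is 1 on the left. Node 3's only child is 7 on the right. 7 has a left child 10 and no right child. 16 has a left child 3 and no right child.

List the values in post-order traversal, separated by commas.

Post-order visits the left subtree, then the right subtree, then the node.
At 27: go left to 16.
  At 16: go left to 3.
    At 3: no left child.
    At 3: go right to 7.
      At 7: go left to 10.
        10 is a leaf — visit 10.
      At 7: no right child.
      Visit 7.
    Visit 3.
  At 16: no right child.
  Visit 16.
At 27: go right to 37.
  At 37: go left to 1.
    1 is a leaf — visit 1.
  At 37: no right child.
  Visit 37.
Visit 27.

10, 7, 3, 16, 1, 37, 27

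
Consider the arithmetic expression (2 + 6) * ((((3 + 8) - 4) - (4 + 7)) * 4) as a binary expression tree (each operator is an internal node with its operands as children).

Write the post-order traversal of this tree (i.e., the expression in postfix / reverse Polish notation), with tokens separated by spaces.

2 6 + 3 8 + 4 - 4 7 + - 4 * *

Post-order on an expression tree gives postfix notation: for each operator, emit left operand, right operand, then the operator.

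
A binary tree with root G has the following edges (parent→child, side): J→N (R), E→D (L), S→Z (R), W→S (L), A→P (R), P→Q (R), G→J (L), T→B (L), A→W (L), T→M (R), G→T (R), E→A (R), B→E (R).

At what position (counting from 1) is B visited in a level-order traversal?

Level-order visits nodes level by level from the root, left to right within each level.
Level 0: G
Level 1: J, T
Level 2: N, B, M
Level 3: E
Level 4: D, A
Level 5: W, P
Level 6: S, Q
Level 7: Z
Full level-order sequence: G, J, T, N, B, M, E, D, A, W, P, S, Q, Z.

5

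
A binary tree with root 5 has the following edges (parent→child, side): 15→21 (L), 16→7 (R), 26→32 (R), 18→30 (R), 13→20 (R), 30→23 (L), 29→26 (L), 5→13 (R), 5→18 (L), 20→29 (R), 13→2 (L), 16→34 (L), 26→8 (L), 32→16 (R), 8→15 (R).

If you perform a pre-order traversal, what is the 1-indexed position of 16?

14

Pre-order visits the node, then its left subtree, then its right subtree.
Visit 5.
At 5: go left to 18.
  Visit 18.
  At 18: no left child.
  At 18: go right to 30.
    Visit 30.
    At 30: go left to 23.
      23 is a leaf — visit 23.
    At 30: no right child.
At 5: go right to 13.
  Visit 13.
  At 13: go left to 2.
    2 is a leaf — visit 2.
  At 13: go right to 20.
    Visit 20.
    At 20: no left child.
    At 20: go right to 29.
      Visit 29.
      At 29: go left to 26.
        Visit 26.
        At 26: go left to 8.
          Visit 8.
          At 8: no left child.
          At 8: go right to 15.
            Visit 15.
            At 15: go left to 21.
              21 is a leaf — visit 21.
            At 15: no right child.
        At 26: go right to 32.
          Visit 32.
          At 32: no left child.
          At 32: go right to 16.
            Visit 16.
            At 16: go left to 34.
              34 is a leaf — visit 34.
            At 16: go right to 7.
              7 is a leaf — visit 7.
      At 29: no right child.
Full pre-order sequence: 5, 18, 30, 23, 13, 2, 20, 29, 26, 8, 15, 21, 32, 16, 34, 7.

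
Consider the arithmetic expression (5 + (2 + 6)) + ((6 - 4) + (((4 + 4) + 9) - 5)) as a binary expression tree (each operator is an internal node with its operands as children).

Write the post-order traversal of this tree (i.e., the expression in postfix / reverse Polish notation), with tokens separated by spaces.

5 2 6 + + 6 4 - 4 4 + 9 + 5 - + +

Post-order on an expression tree gives postfix notation: for each operator, emit left operand, right operand, then the operator.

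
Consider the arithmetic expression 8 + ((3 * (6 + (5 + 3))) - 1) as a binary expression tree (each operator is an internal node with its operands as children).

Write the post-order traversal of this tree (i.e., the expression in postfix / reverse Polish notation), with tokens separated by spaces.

8 3 6 5 3 + + * 1 - +

Post-order on an expression tree gives postfix notation: for each operator, emit left operand, right operand, then the operator.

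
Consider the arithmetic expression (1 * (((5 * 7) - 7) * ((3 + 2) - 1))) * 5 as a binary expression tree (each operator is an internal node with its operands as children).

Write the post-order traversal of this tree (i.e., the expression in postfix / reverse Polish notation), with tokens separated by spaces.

1 5 7 * 7 - 3 2 + 1 - * * 5 *

Post-order on an expression tree gives postfix notation: for each operator, emit left operand, right operand, then the operator.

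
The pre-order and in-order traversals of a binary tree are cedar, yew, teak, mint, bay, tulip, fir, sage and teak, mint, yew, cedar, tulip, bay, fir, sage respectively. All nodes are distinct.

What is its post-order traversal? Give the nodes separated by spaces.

The first element of pre-order is the root; it splits in-order into left and right subtrees.
Root cedar: left subtree has 3 nodes {teak, mint, yew}, right has 4 {tulip, bay, fir, sage}.
  Root yew: left subtree has 2 nodes {teak, mint}, right has 0 { }.
    Root teak: left subtree has 0 nodes { }, right has 1 {mint}.
  Root bay: left subtree has 1 node {tulip}, right has 2 {fir, sage}.
    Root fir: left subtree has 0 nodes { }, right has 1 {sage}.

mint teak yew tulip sage fir bay cedar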